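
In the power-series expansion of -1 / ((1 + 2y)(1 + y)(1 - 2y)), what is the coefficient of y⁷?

85

Partial fractions give a closed form: a_n = (-1)·(-2)^n + (1/3)·(-1)^n + (-1/3)·2^n.
At n = 7: a_7 = 85.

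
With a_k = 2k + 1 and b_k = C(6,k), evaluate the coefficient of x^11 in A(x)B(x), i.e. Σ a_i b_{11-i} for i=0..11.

The convolution is the x^11 coefficient of A(x)B(x).
Σ = 1·0 + 3·0 + 5·0 + 7·0 + 9·0 + 11·1 + 13·6 + 15·15 + 17·20 + 19·15 + 21·6 + 23·1 = 1088.

1088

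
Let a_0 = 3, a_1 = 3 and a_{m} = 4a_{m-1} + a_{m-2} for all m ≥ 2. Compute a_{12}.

The ordinary generating function has denominator 1 - 4z - z^2.
Iterating the recurrence: a_0,…,a_{12} = 3, 3, 15, 63, 267, 1131, 4791, 20295, 85971, 364179, 1542687, 6534927, 27682395.

27682395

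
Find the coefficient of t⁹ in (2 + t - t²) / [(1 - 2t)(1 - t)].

The denominator gives the recurrence a_n = 3a_(n−1) − 2a_(n−2) for n ≥ 3; the numerator fixes a_0 = 2, a_1 = 7, a_2 = 16.
Iterating: 2, 7, 16, 34, 70, 142, 286, 574, 1150, 2302, so a_9 = 2302.

2302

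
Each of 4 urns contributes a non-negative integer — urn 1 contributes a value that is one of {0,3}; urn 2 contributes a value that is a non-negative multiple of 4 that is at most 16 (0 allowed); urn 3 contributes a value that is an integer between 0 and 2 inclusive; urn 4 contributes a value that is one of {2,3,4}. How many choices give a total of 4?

3

The generating function for the choices is (1 + t³)·(1 + t⁴ + t⁸ + t¹² + t¹⁶)·(1 + t + t²)·(t² + t³ + t⁴); the count is [t⁴].
(1 + t³) has coefficients 1,0,0,1 for degrees 0…3.
(1 + t⁴ + t⁸ + t¹² + t¹⁶) has coefficients 1,0,0,0,1 for degrees 0…4.
Multiplying by (1 + t + t²) gives running coefficients 1,1,1,0,1 for degrees 0…4.
Finally multiplying by (t² + t³ + t⁴), the product of all factors after the first has coefficients 0,0,1,2,3 for degrees 0…4.
[t⁴] = 1·3 + 1·0 = 3.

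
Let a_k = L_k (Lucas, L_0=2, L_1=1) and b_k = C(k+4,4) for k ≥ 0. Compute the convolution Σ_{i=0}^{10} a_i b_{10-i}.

11861

This is [x^10] in the product of the two ordinary generating functions.
Σ = 2·1001 + 1·715 + 3·495 + 4·330 + 7·210 + 11·126 + 18·70 + 29·35 + 47·15 + 76·5 + 123·1 = 11861.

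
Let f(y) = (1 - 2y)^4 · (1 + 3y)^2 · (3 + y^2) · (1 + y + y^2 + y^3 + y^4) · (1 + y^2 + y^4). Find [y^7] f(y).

-325

(1 - 2y)^4 has coefficients 1,-8,24,-32,16 for degrees 0…4.
(1 + 3y)^2 has coefficients 1,6,9,0,0,0,0,0 for degrees 0…7.
Multiplying by (3 + y^2) gives running coefficients 3,18,28,6,9,0,0,0 for degrees 0…7.
Multiplying by (1 + y + y^2 + y^3 + y^4) gives running coefficients 3,21,49,55,64,61,43,15 for degrees 0…7.
Finally multiplying by (1 + y^2 + y^4), the product of all factors after the first has coefficients 3,21,52,76,116,137,156,131 for degrees 0…7.
[y^7] = 1·131 − 8·156 + 24·137 − 32·116 + 16·76 = -325.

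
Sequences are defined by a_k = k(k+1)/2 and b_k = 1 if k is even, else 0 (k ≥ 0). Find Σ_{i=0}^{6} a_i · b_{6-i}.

This is [x^6] in the product of the two ordinary generating functions.
Σ = 0·1 + 1·0 + 3·1 + 6·0 + 10·1 + 15·0 + 21·1 = 34.

34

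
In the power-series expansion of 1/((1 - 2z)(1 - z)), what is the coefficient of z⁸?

511

Partial fractions give a closed form: a_n = (2)·2^n + (-1)·1^n.
At n = 8: a_8 = 511.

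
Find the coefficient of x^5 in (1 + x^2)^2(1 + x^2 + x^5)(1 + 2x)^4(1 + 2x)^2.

(1 + x^2)^2 has coefficients 1,0,2,0,1 for degrees 0…4.
(1 + x^2 + x^5) has coefficients 1,0,1,0,0,1 for degrees 0…5.
Multiplying by (1 + 2x)^4 gives running coefficients 1,8,25,40,40,33 for degrees 0…5.
Finally multiplying by (1 + 2x)^2, the product of all factors after the first has coefficients 1,12,61,172,300,353 for degrees 0…5.
[x^5] = 1·353 + 2·172 + 1·12 = 709.

709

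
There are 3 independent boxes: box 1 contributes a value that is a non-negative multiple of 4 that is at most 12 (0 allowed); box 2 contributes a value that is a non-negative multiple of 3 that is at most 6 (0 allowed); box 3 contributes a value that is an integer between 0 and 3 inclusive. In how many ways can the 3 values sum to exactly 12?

The generating function for the choices is (1 + q^4 + q^8 + q^12)·(1 + q^3 + q^6)·(1 + q + q^2 + q^3); the count is [q^12].
(1 + q^4 + q^8 + q^12) has coefficients 1,0,0,0,1,0,0,0,1,0,0,0,1 for degrees 0…12.
(1 + q^3 + q^6) has coefficients 1,0,0,1,0,0,1,0,0,0,0,0,0 for degrees 0…12.
Finally multiplying by (1 + q + q^2 + q^3), the product of all factors after the first has coefficients 1,1,1,2,1,1,2,1,1,1,0,0,0 for degrees 0…12.
[q^12] = 1·0 + 1·1 + 1·1 + 1·1 = 3.

3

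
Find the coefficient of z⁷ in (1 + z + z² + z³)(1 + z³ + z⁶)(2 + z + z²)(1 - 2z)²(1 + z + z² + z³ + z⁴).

15

(1 + z + z² + z³) has coefficients 1,1,1,1 for degrees 0…3.
(1 + z³ + z⁶) has coefficients 1,0,0,1,0,0,1,0 for degrees 0…7.
Multiplying by (2 + z + z²) gives running coefficients 2,1,1,2,1,1,2,1 for degrees 0…7.
Multiplying by (1 - 2z)² gives running coefficients 2,-7,5,2,-3,5,2,-3 for degrees 0…7.
Finally multiplying by (1 + z + z² + z³ + z⁴), the product of all factors after the first has coefficients 2,-5,0,2,-1,2,11,3 for degrees 0…7.
[z⁷] = 1·3 + 1·11 + 1·2 + 1·(-1) = 15.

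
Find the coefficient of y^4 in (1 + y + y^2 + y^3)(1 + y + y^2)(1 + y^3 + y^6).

4

(1 + y + y^2 + y^3) has coefficients 1,1,1,1 for degrees 0…3.
(1 + y + y^2) has coefficients 1,1,1,0,0 for degrees 0…4.
Finally multiplying by (1 + y^3 + y^6), the product of all factors after the first has coefficients 1,1,1,1,1 for degrees 0…4.
[y^4] = 1·1 + 1·1 + 1·1 + 1·1 = 4.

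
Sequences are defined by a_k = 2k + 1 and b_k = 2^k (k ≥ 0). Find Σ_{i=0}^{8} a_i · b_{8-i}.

Write out a_i and b_{8-i} for i = 0,…,8 and sum the products.
Σ = 1·256 + 3·128 + 5·64 + 7·32 + 9·16 + 11·8 + 13·4 + 15·2 + 17·1 = 1515.

1515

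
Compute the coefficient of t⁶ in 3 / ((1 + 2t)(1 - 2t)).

192

Partial fractions give a closed form: a_n = (3/2)·(-2)^n + (3/2)·2^n.
At n = 6: a_6 = 192.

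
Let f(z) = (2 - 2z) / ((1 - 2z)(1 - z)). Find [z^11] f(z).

4096

The denominator gives the recurrence a_n = 3a_(n−1) − 2a_(n−2) for n ≥ 3; the numerator fixes a_0 = 2, a_1 = 4, a_2 = 8.
Iterating: 2, 4, 8, 16, 32, 64, 128, 256, 512, 1024, 2048, 4096, so a_11 = 4096.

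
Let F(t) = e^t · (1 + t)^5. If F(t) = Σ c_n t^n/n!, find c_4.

The EGF product rule gives c_4 = Σ_{k_1+k_2=4} C(4; k_1,k_2) · ∏ g_i(k_i), where e^t gives (1)^k; (1+t)^5 gives the falling factorial (5)_k.
g_1(k) for k = 0…4: 1, 1, 1, 1, 1.
g_2(k) for k = 0…4: 1, 5, 20, 60, 120.
c_4 = Σ_k C(4,k)·g_1(k)·g_2(4−k) = 1·1·120 + 4·1·60 + 6·1·20 + 4·1·5 + 1·1·1 = 120 + 240 + 120 + 20 + 1 = 501.

501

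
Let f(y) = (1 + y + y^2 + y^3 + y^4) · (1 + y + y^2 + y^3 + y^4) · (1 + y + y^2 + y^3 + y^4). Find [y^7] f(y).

(1 + y + y^2 + y^3 + y^4) has coefficients 1,1,1,1,1 for degrees 0…4.
(1 + y + y^2 + y^3 + y^4) has coefficients 1,1,1,1,1,0,0,0 for degrees 0…7.
Finally multiplying by (1 + y + y^2 + y^3 + y^4), the product of all factors after the first has coefficients 1,2,3,4,5,4,3,2 for degrees 0…7.
[y^7] = 1·2 + 1·3 + 1·4 + 1·5 + 1·4 = 18.

18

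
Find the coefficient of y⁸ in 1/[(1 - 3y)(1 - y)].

9841

Partial fractions give a closed form: a_n = (3/2)·3^n + (-1/2)·1^n.
At n = 8: a_8 = 9841.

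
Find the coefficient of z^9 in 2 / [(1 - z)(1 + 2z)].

-682

The denominator gives the recurrence a_n = −a_(n−1) + 2a_(n−2) for n ≥ 2; the numerator fixes a_0 = 2, a_1 = -2.
Iterating: 2, -2, 6, -10, 22, -42, 86, -170, 342, -682, so a_9 = -682.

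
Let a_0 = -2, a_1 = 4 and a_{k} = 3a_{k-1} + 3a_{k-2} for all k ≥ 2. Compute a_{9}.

The ordinary generating function has denominator 1 - 3t - 3t^2.
Iterating the recurrence: a_0,…,a_{9} = -2, 4, 6, 30, 108, 414, 1566, 5940, 22518, 85374.

85374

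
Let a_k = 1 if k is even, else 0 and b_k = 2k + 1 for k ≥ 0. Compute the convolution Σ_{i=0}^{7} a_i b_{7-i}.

36

The convolution is the t^7 coefficient of A(t)B(t).
Σ = 1·15 + 0·13 + 1·11 + 0·9 + 1·7 + 0·5 + 1·3 + 0·1 = 36.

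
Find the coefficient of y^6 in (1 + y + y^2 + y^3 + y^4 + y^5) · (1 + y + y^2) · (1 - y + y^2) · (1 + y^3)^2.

(1 + y + y^2 + y^3 + y^4 + y^5) has coefficients 1,1,1,1,1,1 for degrees 0…5.
(1 + y + y^2) has coefficients 1,1,1,0,0,0,0 for degrees 0…6.
Multiplying by (1 - y + y^2) gives running coefficients 1,0,1,0,1,0,0 for degrees 0…6.
Finally multiplying by (1 + y^3)^2, the product of all factors after the first has coefficients 1,0,1,2,1,2,1 for degrees 0…6.
[y^6] = 1·1 + 1·2 + 1·1 + 1·2 + 1·1 + 1·0 = 7.

7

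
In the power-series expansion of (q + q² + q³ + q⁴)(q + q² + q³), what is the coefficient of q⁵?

3

(q + q² + q³ + q⁴) has coefficients 0,1,1,1,1 for degrees 0…4.
(q + q² + q³) has coefficients 0,1,1,1,0,0 for degrees 0…5.
[q⁵] = 1·0 + 1·1 + 1·1 + 1·1 = 3.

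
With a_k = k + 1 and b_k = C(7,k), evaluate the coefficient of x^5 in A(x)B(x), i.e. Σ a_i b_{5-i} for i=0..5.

The convolution is the x^5 coefficient of A(x)B(x).
Σ = 1·21 + 2·35 + 3·35 + 4·21 + 5·7 + 6·1 = 321.

321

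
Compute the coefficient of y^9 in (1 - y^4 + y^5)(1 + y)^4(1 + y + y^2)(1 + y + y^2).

(1 - y^4 + y^5) has coefficients 1,0,0,0,-1,1 for degrees 0…5.
(1 + y)^4 has coefficients 1,4,6,4,1,0,0,0,0,0 for degrees 0…9.
Multiplying by (1 + y + y^2) gives running coefficients 1,5,11,14,11,5,1,0,0,0 for degrees 0…9.
Finally multiplying by (1 + y + y^2), the product of all factors after the first has coefficients 1,6,17,30,36,30,17,6,1,0 for degrees 0…9.
[y^9] = 1·0 − 1·30 + 1·36 = 6.

6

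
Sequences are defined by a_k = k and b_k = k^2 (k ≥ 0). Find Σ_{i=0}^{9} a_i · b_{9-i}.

This is [x^9] in the product of the two ordinary generating functions.
Σ = 0·81 + 1·64 + 2·49 + 3·36 + 4·25 + 5·16 + 6·9 + 7·4 + 8·1 + 9·0 = 540.

540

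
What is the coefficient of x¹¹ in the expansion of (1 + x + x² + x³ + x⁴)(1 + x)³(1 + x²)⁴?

(1 + x + x² + x³ + x⁴) has coefficients 1,1,1,1,1 for degrees 0…4.
(1 + x)³ has coefficients 1,3,3,1,0,0,0,0,0,0,0,0 for degrees 0…11.
Finally multiplying by (1 + x²)⁴, the product of all factors after the first has coefficients 1,3,7,13,18,22,22,18,13,7,3,1 for degrees 0…11.
[x¹¹] = 1·1 + 1·3 + 1·7 + 1·13 + 1·18 = 42.

42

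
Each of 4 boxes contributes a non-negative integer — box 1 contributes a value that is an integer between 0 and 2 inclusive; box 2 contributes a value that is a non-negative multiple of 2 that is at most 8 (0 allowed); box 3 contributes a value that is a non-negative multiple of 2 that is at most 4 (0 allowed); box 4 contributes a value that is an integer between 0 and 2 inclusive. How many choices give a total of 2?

The generating function for the choices is (1 + y + y²)·(1 + y² + y⁴ + y⁶ + y⁸)·(1 + y² + y⁴)·(1 + y + y²); the count is [y²].
(1 + y + y²) has coefficients 1,1,1 for degrees 0…2.
(1 + y² + y⁴ + y⁶ + y⁸) has coefficients 1,0,1 for degrees 0…2.
Multiplying by (1 + y² + y⁴) gives running coefficients 1,0,2 for degrees 0…2.
Finally multiplying by (1 + y + y²), the product of all factors after the first has coefficients 1,1,3 for degrees 0…2.
[y²] = 1·3 + 1·1 + 1·1 = 5.

5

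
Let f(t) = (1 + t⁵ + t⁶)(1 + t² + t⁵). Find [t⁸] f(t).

(1 + t⁵ + t⁶) has coefficients 1,0,0,0,0,1,1 for degrees 0…6.
(1 + t² + t⁵) has coefficients 1,0,1,0,0,1,0,0,0 for degrees 0…8.
[t⁸] = 1·0 + 1·0 + 1·1 = 1.

1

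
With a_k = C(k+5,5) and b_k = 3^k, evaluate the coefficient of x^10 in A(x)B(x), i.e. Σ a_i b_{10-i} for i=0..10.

669888

Write out a_i and b_{10-i} for i = 0,…,10 and sum the products.
Σ = 1·59049 + 6·19683 + 21·6561 + 56·2187 + 126·729 + 252·243 + 462·81 + 792·27 + 1287·9 + 2002·3 + 3003·1 = 669888.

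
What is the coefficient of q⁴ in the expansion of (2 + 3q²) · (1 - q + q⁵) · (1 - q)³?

20

(2 + 3q²) has coefficients 2,0,3 for degrees 0…2.
(1 - q + q⁵) has coefficients 1,-1,0,0,0 for degrees 0…4.
Finally multiplying by (1 - q)³, the product of all factors after the first has coefficients 1,-4,6,-4,1 for degrees 0…4.
[q⁴] = 2·1 + 3·6 = 20.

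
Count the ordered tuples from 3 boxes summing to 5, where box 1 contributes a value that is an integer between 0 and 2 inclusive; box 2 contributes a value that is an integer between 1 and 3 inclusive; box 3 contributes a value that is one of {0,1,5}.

3

The generating function for the choices is (1 + y + y^2)·(y + y^2 + y^3)·(1 + y + y^5); the count is [y^5].
(1 + y + y^2) has coefficients 1,1,1 for degrees 0…2.
(y + y^2 + y^3) has coefficients 0,1,1,1,0,0 for degrees 0…5.
Finally multiplying by (1 + y + y^5), the product of all factors after the first has coefficients 0,1,2,2,1,0 for degrees 0…5.
[y^5] = 1·0 + 1·1 + 1·2 = 3.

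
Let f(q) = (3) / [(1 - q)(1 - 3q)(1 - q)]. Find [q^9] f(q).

132843

The denominator gives the recurrence a_n = 5a_(n−1) − 7a_(n−2) + 3a_(n−3) for n ≥ 3; the numerator fixes a_0 = 3, a_1 = 15, a_2 = 54.
Iterating: 3, 15, 54, 174, 537, 1629, 4908, 14748, 44271, 132843, so a_9 = 132843.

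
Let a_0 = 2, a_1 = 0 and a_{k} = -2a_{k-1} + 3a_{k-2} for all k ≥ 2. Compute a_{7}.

-1092

The ordinary generating function has denominator 1 + 2x - 3x^2.
Iterating the recurrence: a_0,…,a_{7} = 2, 0, 6, -12, 42, -120, 366, -1092.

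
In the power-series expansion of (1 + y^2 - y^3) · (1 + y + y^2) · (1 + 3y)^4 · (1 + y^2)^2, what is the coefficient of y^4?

434

(1 + y^2 - y^3) has coefficients 1,0,1,-1 for degrees 0…3.
(1 + y + y^2) has coefficients 1,1,1,0,0 for degrees 0…4.
Multiplying by (1 + 3y)^4 gives running coefficients 1,13,67,174,243 for degrees 0…4.
Finally multiplying by (1 + y^2)^2, the product of all factors after the first has coefficients 1,13,69,200,378 for degrees 0…4.
[y^4] = 1·378 + 1·69 − 1·13 = 434.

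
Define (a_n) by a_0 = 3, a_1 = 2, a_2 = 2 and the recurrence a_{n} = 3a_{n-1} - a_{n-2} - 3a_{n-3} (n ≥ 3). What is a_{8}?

-749

The ordinary generating function has denominator 1 - 3t + t^2 + 3t^3.
Iterating the recurrence: a_0,…,a_{8} = 3, 2, 2, -5, -23, -70, -172, -377, -749.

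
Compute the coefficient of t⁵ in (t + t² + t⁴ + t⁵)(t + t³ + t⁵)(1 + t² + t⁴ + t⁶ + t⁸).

3

(t + t² + t⁴ + t⁵) has coefficients 0,1,1,0,1,1 for degrees 0…5.
(t + t³ + t⁵) has coefficients 0,1,0,1,0,1 for degrees 0…5.
Finally multiplying by (1 + t² + t⁴ + t⁶ + t⁸), the product of all factors after the first has coefficients 0,1,0,2,0,3 for degrees 0…5.
[t⁵] = 1·0 + 1·2 + 1·1 + 1·0 = 3.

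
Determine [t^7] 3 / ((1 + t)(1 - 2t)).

Partial fractions give a closed form: a_n = (1)·(-1)^n + (2)·2^n.
At n = 7: a_7 = 255.

255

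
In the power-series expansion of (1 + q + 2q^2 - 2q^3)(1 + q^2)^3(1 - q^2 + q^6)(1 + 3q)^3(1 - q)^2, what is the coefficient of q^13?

-200

(1 + q + 2q^2 - 2q^3) has coefficients 1,1,2,-2 for degrees 0…3.
(1 + q^2)^3 has coefficients 1,0,3,0,3,0,1,0,0,0,0,0,0,0 for degrees 0…13.
Multiplying by (1 - q^2 + q^6) gives running coefficients 1,0,2,0,0,0,-1,0,2,0,3,0,1,0 for degrees 0…13.
Multiplying by (1 + 3q)^3 gives running coefficients 1,9,29,45,54,54,-1,-9,-25,-9,57,81,82,90 for degrees 0…13.
Finally multiplying by (1 - q)^2, the product of all factors after the first has coefficients 1,7,12,-4,-7,-9,-55,47,-8,32,50,-42,-23,7 for degrees 0…13.
[q^13] = 1·7 + 1·(-23) + 2·(-42) − 2·50 = -200.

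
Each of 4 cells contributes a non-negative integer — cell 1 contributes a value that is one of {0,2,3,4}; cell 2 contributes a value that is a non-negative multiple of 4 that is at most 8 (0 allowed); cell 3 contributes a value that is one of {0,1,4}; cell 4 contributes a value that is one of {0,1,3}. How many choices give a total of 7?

9

The generating function for the choices is (1 + t² + t³ + t⁴)·(1 + t⁴ + t⁸)·(1 + t + t⁴)·(1 + t + t³); the count is [t⁷].
(1 + t² + t³ + t⁴) has coefficients 1,0,1,1,1 for degrees 0…4.
(1 + t⁴ + t⁸) has coefficients 1,0,0,0,1,0,0,0 for degrees 0…7.
Multiplying by (1 + t + t⁴) gives running coefficients 1,1,0,0,2,1,0,0 for degrees 0…7.
Finally multiplying by (1 + t + t³), the product of all factors after the first has coefficients 1,2,1,1,3,3,1,2 for degrees 0…7.
[t⁷] = 1·2 + 1·3 + 1·3 + 1·1 = 9.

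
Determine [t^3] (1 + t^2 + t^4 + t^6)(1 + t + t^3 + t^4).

(1 + t^2 + t^4 + t^6) has coefficients 1,0,1,0 for degrees 0…3.
(1 + t + t^3 + t^4) has coefficients 1,1,0,1 for degrees 0…3.
[t^3] = 1·1 + 1·1 = 2.

2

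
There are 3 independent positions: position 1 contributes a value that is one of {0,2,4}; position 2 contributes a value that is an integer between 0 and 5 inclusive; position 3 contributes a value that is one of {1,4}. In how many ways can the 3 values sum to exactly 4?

3

The generating function for the choices is (1 + x² + x⁴)·(1 + x + x² + x³ + x⁴ + x⁵)·(x + x⁴); the count is [x⁴].
(1 + x² + x⁴) has coefficients 1,0,1,0,1 for degrees 0…4.
(1 + x + x² + x³ + x⁴ + x⁵) has coefficients 1,1,1,1,1 for degrees 0…4.
Finally multiplying by (x + x⁴), the product of all factors after the first has coefficients 0,1,1,1,2 for degrees 0…4.
[x⁴] = 1·2 + 1·1 + 1·0 = 3.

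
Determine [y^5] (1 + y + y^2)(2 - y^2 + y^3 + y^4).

(1 + y + y^2) has coefficients 1,1,1 for degrees 0…2.
(2 - y^2 + y^3 + y^4) has coefficients 2,0,-1,1,1,0 for degrees 0…5.
[y^5] = 1·0 + 1·1 + 1·1 = 2.

2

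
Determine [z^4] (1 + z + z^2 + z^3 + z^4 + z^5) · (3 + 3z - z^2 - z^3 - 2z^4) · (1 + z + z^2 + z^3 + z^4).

20

(1 + z + z^2 + z^3 + z^4 + z^5) has coefficients 1,1,1,1,1 for degrees 0…4.
(3 + 3z - z^2 - z^3 - 2z^4) has coefficients 3,3,-1,-1,-2 for degrees 0…4.
Finally multiplying by (1 + z + z^2 + z^3 + z^4), the product of all factors after the first has coefficients 3,6,5,4,2 for degrees 0…4.
[z^4] = 1·2 + 1·4 + 1·5 + 1·6 + 1·3 = 20.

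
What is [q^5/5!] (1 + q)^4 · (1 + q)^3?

2520

The EGF product rule gives c_5 = Σ_{k_1+k_2=5} C(5; k_1,k_2) · ∏ g_i(k_i), where (1+q)^4 gives the falling factorial (4)_k; (1+q)^3 gives the falling factorial (3)_k.
g_1(k) for k = 0…5: 1, 4, 12, 24, 24, 0.
g_2(k) for k = 0…5: 1, 3, 6, 6, 0, 0.
c_5 = Σ_k C(5,k)·g_1(k)·g_2(5−k) = 10·12·6 + 10·24·6 + 5·24·3 = 720 + 1440 + 360 = 2520.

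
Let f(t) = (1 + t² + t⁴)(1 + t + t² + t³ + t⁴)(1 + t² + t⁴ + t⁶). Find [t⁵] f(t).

(1 + t² + t⁴) has coefficients 1,0,1,0,1 for degrees 0…4.
(1 + t + t² + t³ + t⁴) has coefficients 1,1,1,1,1,0 for degrees 0…5.
Finally multiplying by (1 + t² + t⁴ + t⁶), the product of all factors after the first has coefficients 1,1,2,2,3,2 for degrees 0…5.
[t⁵] = 1·2 + 1·2 + 1·1 = 5.

5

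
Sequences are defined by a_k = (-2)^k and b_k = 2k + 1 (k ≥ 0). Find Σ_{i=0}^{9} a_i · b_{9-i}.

-107

Write out a_i and b_{9-i} for i = 0,…,9 and sum the products.
Σ = 1·19 − 2·17 + 4·15 − 8·13 + 16·11 − 32·9 + 64·7 − 128·5 + 256·3 − 512·1 = -107.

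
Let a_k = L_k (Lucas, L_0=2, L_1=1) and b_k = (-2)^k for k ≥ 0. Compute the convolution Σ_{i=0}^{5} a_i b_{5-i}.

-59

The convolution is the t^5 coefficient of A(t)B(t).
Σ = 2·(-32) + 1·16 + 3·(-8) + 4·4 + 7·(-2) + 11·1 = -59.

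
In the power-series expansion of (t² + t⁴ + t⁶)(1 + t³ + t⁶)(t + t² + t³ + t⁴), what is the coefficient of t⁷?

3

(t² + t⁴ + t⁶) has coefficients 0,0,1,0,1,0,1 for degrees 0…6.
(1 + t³ + t⁶) has coefficients 1,0,0,1,0,0,1,0 for degrees 0…7.
Finally multiplying by (t + t² + t³ + t⁴), the product of all factors after the first has coefficients 0,1,1,1,2,1,1,2 for degrees 0…7.
[t⁷] = 1·1 + 1·1 + 1·1 = 3.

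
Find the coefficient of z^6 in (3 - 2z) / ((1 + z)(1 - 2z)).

Partial fractions give a closed form: a_n = (5/3)·(-1)^n + (4/3)·2^n.
At n = 6: a_6 = 87.

87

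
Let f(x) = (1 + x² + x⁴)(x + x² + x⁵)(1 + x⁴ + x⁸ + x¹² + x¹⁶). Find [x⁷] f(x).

2

(1 + x² + x⁴) has coefficients 1,0,1,0,1 for degrees 0…4.
(x + x² + x⁵) has coefficients 0,1,1,0,0,1,0,0 for degrees 0…7.
Finally multiplying by (1 + x⁴ + x⁸ + x¹² + x¹⁶), the product of all factors after the first has coefficients 0,1,1,0,0,2,1,0 for degrees 0…7.
[x⁷] = 1·0 + 1·2 + 1·0 = 2.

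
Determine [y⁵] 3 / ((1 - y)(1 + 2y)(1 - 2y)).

63

Partial fractions give a closed form: a_n = (-1)·1^n + (1)·(-2)^n + (3)·2^n.
At n = 5: a_5 = 63.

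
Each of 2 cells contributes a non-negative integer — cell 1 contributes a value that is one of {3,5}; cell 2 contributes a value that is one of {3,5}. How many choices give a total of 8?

The generating function for the choices is (y³ + y⁵)·(y³ + y⁵); the count is [y⁸].
(y³ + y⁵) has coefficients 0,0,0,1,0,1 for degrees 0…5.
(y³ + y⁵) has coefficients 0,0,0,1,0,1,0,0,0 for degrees 0…8.
[y⁸] = 1·1 + 1·1 = 2.

2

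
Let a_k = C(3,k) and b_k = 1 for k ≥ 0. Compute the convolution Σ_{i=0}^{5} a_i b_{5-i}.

8

This is [x^5] in the product of the two ordinary generating functions.
Σ = 1·1 + 3·1 + 3·1 + 1·1 + 0·1 + 0·1 = 8.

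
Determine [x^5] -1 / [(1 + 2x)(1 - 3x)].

Partial fractions give a closed form: a_n = (-2/5)·(-2)^n + (-3/5)·3^n.
At n = 5: a_5 = -133.

-133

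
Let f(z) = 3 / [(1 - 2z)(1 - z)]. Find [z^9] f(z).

Partial fractions give a closed form: a_n = (6)·2^n + (-3)·1^n.
At n = 9: a_9 = 3069.

3069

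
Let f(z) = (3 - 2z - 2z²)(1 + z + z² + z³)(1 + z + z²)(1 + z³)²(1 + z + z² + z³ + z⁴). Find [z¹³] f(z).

-38

(3 - 2z - 2z²) has coefficients 3,-2,-2 for degrees 0…2.
(1 + z + z² + z³) has coefficients 1,1,1,1,0,0,0,0,0,0,0,0,0,0 for degrees 0…13.
Multiplying by (1 + z + z²) gives running coefficients 1,2,3,3,2,1,0,0,0,0,0,0,0,0 for degrees 0…13.
Multiplying by (1 + z³)² gives running coefficients 1,2,3,5,6,7,7,6,5,3,2,1,0,0 for degrees 0…13.
Finally multiplying by (1 + z + z² + z³ + z⁴), the product of all factors after the first has coefficients 1,3,6,11,17,23,28,31,31,28,23,17,11,6 for degrees 0…13.
[z¹³] = 3·6 − 2·11 − 2·17 = -38.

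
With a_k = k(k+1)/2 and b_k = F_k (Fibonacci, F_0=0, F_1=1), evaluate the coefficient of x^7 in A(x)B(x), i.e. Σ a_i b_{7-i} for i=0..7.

The convolution is the x^7 coefficient of A(x)B(x).
Σ = 0·13 + 1·8 + 3·5 + 6·3 + 10·2 + 15·1 + 21·1 + 28·0 = 97.

97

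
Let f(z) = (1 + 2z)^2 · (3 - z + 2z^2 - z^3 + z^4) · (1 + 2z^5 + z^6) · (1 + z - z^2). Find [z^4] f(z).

(1 + 2z)^2 has coefficients 1,4,4 for degrees 0…2.
(3 - z + 2z^2 - z^3 + z^4) has coefficients 3,-1,2,-1,1 for degrees 0…4.
Multiplying by (1 + 2z^5 + z^6) gives running coefficients 3,-1,2,-1,1 for degrees 0…4.
Finally multiplying by (1 + z - z^2), the product of all factors after the first has coefficients 3,2,-2,2,-2 for degrees 0…4.
[z^4] = 1·(-2) + 4·2 + 4·(-2) = -2.

-2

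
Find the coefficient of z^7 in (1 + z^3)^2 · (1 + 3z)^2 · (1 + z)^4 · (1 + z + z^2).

(1 + z^3)^2 has coefficients 1,0,0,2,0,0,1 for degrees 0…6.
(1 + 3z)^2 has coefficients 1,6,9,0,0,0,0,0 for degrees 0…7.
Multiplying by (1 + z)^4 gives running coefficients 1,10,39,76,79,42,9,0 for degrees 0…7.
Finally multiplying by (1 + z + z^2), the product of all factors after the first has coefficients 1,11,50,125,194,197,130,51 for degrees 0…7.
[z^7] = 1·51 + 2·194 + 1·11 = 450.

450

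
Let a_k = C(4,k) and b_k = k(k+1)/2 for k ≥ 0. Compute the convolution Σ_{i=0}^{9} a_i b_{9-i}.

456

Write out a_i and b_{9-i} for i = 0,…,9 and sum the products.
Σ = 1·45 + 4·36 + 6·28 + 4·21 + 1·15 + 0·10 + 0·6 + 0·3 + 0·1 + 0·0 = 456.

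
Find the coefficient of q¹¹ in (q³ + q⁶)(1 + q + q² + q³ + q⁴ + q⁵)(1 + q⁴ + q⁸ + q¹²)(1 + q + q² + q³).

(q³ + q⁶) has coefficients 0,0,0,1,0,0,1 for degrees 0…6.
(1 + q + q² + q³ + q⁴ + q⁵) has coefficients 1,1,1,1,1,1,0,0,0,0,0,0 for degrees 0…11.
Multiplying by (1 + q⁴ + q⁸ + q¹²) gives running coefficients 1,1,1,1,2,2,1,1,2,2,1,1 for degrees 0…11.
Finally multiplying by (1 + q + q² + q³), the product of all factors after the first has coefficients 1,2,3,4,5,6,6,6,6,6,6,6 for degrees 0…11.
[q¹¹] = 1·6 + 1·6 = 12.

12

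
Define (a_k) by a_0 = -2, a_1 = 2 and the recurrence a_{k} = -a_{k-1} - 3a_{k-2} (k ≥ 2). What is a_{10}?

-506

The ordinary generating function has denominator 1 + q + 3q^2.
Iterating the recurrence: a_0,…,a_{10} = -2, 2, 4, -10, -2, 32, -26, -70, 148, 62, -506.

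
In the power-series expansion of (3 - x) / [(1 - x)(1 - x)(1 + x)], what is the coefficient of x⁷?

The denominator gives the recurrence a_n = a_(n−1) + a_(n−2) − a_(n−3) for n ≥ 3; the numerator fixes a_0 = 3, a_1 = 2, a_2 = 5.
Iterating: 3, 2, 5, 4, 7, 6, 9, 8, so a_7 = 8.

8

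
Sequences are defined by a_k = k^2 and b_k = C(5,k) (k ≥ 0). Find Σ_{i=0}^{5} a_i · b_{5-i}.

The convolution is the t^5 coefficient of A(t)B(t).
Σ = 0·1 + 1·5 + 4·10 + 9·10 + 16·5 + 25·1 = 240.

240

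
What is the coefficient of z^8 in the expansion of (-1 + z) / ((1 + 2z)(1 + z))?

Partial fractions give a closed form: a_n = (-3)·(-2)^n + (2)·(-1)^n.
At n = 8: a_8 = -766.

-766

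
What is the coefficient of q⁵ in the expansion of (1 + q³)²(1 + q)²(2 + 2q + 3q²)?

(1 + q³)² has coefficients 1,0,0,2,0,0 for degrees 0…5.
(1 + q)² has coefficients 1,2,1,0,0,0 for degrees 0…5.
Finally multiplying by (2 + 2q + 3q²), the product of all factors after the first has coefficients 2,6,9,8,3,0 for degrees 0…5.
[q⁵] = 1·0 + 2·9 = 18.

18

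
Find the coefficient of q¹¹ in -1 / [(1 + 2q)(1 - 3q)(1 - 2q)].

The denominator gives the recurrence a_n = 3a_(n−1) + 4a_(n−2) − 12a_(n−3) for n ≥ 3; the numerator fixes a_0 = -1, a_1 = -3, a_2 = -13.
Iterating: -1, -3, -13, -39, -133, -399, -1261, -3783, -11605, -34815, -105469, -316407, so a_11 = -316407.

-316407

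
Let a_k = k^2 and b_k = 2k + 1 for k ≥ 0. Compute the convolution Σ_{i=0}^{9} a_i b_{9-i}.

1365

This is [x^9] in the product of the two ordinary generating functions.
Σ = 0·19 + 1·17 + 4·15 + 9·13 + 16·11 + 25·9 + 36·7 + 49·5 + 64·3 + 81·1 = 1365.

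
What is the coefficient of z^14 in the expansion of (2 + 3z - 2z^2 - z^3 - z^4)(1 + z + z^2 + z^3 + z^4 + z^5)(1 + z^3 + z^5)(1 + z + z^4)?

-6

(2 + 3z - 2z^2 - z^3 - z^4) has coefficients 2,3,-2,-1,-1 for degrees 0…4.
(1 + z + z^2 + z^3 + z^4 + z^5) has coefficients 1,1,1,1,1,1,0,0,0,0,0,0,0,0,0 for degrees 0…14.
Multiplying by (1 + z^3 + z^5) gives running coefficients 1,1,1,2,2,3,2,2,2,1,1,0,0,0,0 for degrees 0…14.
Finally multiplying by (1 + z + z^4), the product of all factors after the first has coefficients 1,2,2,3,5,6,6,6,6,6,4,3,2,1,1 for degrees 0…14.
[z^14] = 2·1 + 3·1 − 2·2 − 1·3 − 1·4 = -6.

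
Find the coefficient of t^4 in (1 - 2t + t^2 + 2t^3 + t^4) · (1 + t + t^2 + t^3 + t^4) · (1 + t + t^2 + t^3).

4

(1 - 2t + t^2 + 2t^3 + t^4) has coefficients 1,-2,1,2,1 for degrees 0…4.
(1 + t + t^2 + t^3 + t^4) has coefficients 1,1,1,1,1 for degrees 0…4.
Finally multiplying by (1 + t + t^2 + t^3), the product of all factors after the first has coefficients 1,2,3,4,4 for degrees 0…4.
[t^4] = 1·4 − 2·4 + 1·3 + 2·2 + 1·1 = 4.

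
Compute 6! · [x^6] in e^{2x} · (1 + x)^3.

The EGF product rule gives c_6 = Σ_{k_1+k_2=6} C(6; k_1,k_2) · ∏ g_i(k_i), where e^{2x} gives (2)^k; (1+x)^3 gives the falling factorial (3)_k.
g_1(k) for k = 0…6: 1, 2, 4, 8, 16, 32, 64.
g_2(k) for k = 0…6: 1, 3, 6, 6, 0, 0, 0.
c_6 = Σ_k C(6,k)·g_1(k)·g_2(6−k) = 20·8·6 + 15·16·6 + 6·32·3 + 1·64·1 = 960 + 1440 + 576 + 64 = 3040.

3040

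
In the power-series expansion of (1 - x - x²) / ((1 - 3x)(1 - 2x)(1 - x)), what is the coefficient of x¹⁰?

146598

The denominator gives the recurrence a_n = 6a_(n−1) − 11a_(n−2) + 6a_(n−3) for n ≥ 3; the numerator fixes a_0 = 1, a_1 = 5, a_2 = 18.
Iterating: 1, 5, 18, 59, 186, 575, 1758, 5339, 16146, 48695, 146598, so a_10 = 146598.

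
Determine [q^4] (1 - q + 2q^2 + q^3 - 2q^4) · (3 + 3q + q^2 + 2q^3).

(1 - q + 2q^2 + q^3 - 2q^4) has coefficients 1,-1,2,1,-2 for degrees 0…4.
(3 + 3q + q^2 + 2q^3) has coefficients 3,3,1,2,0 for degrees 0…4.
[q^4] = 1·0 − 1·2 + 2·1 + 1·3 − 2·3 = -3.

-3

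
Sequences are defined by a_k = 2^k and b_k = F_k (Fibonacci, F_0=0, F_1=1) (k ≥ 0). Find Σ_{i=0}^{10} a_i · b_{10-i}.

1815

Write out a_i and b_{10-i} for i = 0,…,10 and sum the products.
Σ = 1·55 + 2·34 + 4·21 + 8·13 + 16·8 + 32·5 + 64·3 + 128·2 + 256·1 + 512·1 + 1024·0 = 1815.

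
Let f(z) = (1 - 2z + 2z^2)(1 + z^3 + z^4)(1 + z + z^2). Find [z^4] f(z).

(1 - 2z + 2z^2) has coefficients 1,-2,2 for degrees 0…2.
(1 + z^3 + z^4) has coefficients 1,0,0,1,1 for degrees 0…4.
Finally multiplying by (1 + z + z^2), the product of all factors after the first has coefficients 1,1,1,1,2 for degrees 0…4.
[z^4] = 1·2 − 2·1 + 2·1 = 2.

2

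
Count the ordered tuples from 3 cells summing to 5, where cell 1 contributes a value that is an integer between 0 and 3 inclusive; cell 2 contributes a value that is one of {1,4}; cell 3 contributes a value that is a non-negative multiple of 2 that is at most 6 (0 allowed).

3

The generating function for the choices is (1 + t + t² + t³)·(t + t⁴)·(1 + t² + t⁴ + t⁶); the count is [t⁵].
(1 + t + t² + t³) has coefficients 1,1,1,1 for degrees 0…3.
(t + t⁴) has coefficients 0,1,0,0,1,0 for degrees 0…5.
Finally multiplying by (1 + t² + t⁴ + t⁶), the product of all factors after the first has coefficients 0,1,0,1,1,1 for degrees 0…5.
[t⁵] = 1·1 + 1·1 + 1·1 + 1·0 = 3.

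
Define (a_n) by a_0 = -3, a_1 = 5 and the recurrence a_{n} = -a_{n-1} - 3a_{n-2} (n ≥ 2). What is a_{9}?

-55

The ordinary generating function has denominator 1 + x + 3x^2.
Iterating the recurrence: a_0,…,a_{9} = -3, 5, 4, -19, 7, 50, -71, -79, 292, -55.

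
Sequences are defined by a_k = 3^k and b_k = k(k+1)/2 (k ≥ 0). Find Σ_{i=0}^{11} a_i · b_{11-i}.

199248

This is [x^11] in the product of the two ordinary generating functions.
Σ = 1·66 + 3·55 + 9·45 + 27·36 + 81·28 + 243·21 + 729·15 + 2187·10 + 6561·6 + 19683·3 + 59049·1 + 177147·0 = 199248.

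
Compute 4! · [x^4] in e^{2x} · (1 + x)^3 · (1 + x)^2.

The EGF product rule gives c_4 = Σ_{k_1+k_2+k_3=4} C(4; k_1,k_2,k_3) · ∏ g_i(k_i), where e^{2x} gives (2)^k; (1+x)^3 gives the falling factorial (3)_k; (1+x)^2 gives the falling factorial (2)_k.
g_1(k) for k = 0…4: 1, 2, 4, 8, 16.
g_2(k) for k = 0…4: 1, 3, 6, 6, 0.
g_3(k) for k = 0…4: 1, 2, 2, 0, 0.
First combine the last two factors: h(k) = Σ_j C(k,j)·g_2(j)·g_3(k−j) for k = 0…4: 1, 5, 20, 60, 120.
c_4 = Σ_k C(4,k)·g_1(k)·h(4−k) = 1·1·120 + 4·2·60 + 6·4·20 + 4·8·5 + 1·16·1 = 120 + 480 + 480 + 160 + 16 = 1256.

1256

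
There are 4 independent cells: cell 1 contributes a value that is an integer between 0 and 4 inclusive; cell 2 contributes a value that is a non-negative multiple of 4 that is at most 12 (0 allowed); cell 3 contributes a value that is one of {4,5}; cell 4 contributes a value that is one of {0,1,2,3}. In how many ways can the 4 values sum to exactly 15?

The generating function for the choices is (1 + t + t^2 + t^3 + t^4)·(1 + t^4 + t^8 + t^12)·(t^4 + t^5)·(1 + t + t^2 + t^3); the count is [t^15].
(1 + t + t^2 + t^3 + t^4) has coefficients 1,1,1,1,1 for degrees 0…4.
(1 + t^4 + t^8 + t^12) has coefficients 1,0,0,0,1,0,0,0,1,0,0,0,1,0,0,0 for degrees 0…15.
Multiplying by (t^4 + t^5) gives running coefficients 0,0,0,0,1,1,0,0,1,1,0,0,1,1,0,0 for degrees 0…15.
Finally multiplying by (1 + t + t^2 + t^3), the product of all factors after the first has coefficients 0,0,0,0,1,2,2,2,2,2,2,2,2,2,2,2 for degrees 0…15.
[t^15] = 1·2 + 1·2 + 1·2 + 1·2 + 1·2 = 10.

10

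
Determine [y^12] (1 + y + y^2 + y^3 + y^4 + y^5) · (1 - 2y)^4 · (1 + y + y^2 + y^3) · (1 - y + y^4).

9

(1 + y + y^2 + y^3 + y^4 + y^5) has coefficients 1,1,1,1,1,1 for degrees 0…5.
(1 - 2y)^4 has coefficients 1,-8,24,-32,16,0,0,0,0,0,0,0,0 for degrees 0…12.
Multiplying by (1 + y + y^2 + y^3) gives running coefficients 1,-7,17,-15,0,8,-16,16,0,0,0,0,0 for degrees 0…12.
Finally multiplying by (1 - y + y^4), the product of all factors after the first has coefficients 1,-8,24,-32,16,1,-7,17,-16,8,-16,16,0 for degrees 0…12.
[y^12] = 1·0 + 1·16 + 1·(-16) + 1·8 + 1·(-16) + 1·17 = 9.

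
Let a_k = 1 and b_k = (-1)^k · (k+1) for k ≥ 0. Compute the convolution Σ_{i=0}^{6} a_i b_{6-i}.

4

This is [x^6] in the product of the two ordinary generating functions.
Σ = 1·7 + 1·(-6) + 1·5 + 1·(-4) + 1·3 + 1·(-2) + 1·1 = 4.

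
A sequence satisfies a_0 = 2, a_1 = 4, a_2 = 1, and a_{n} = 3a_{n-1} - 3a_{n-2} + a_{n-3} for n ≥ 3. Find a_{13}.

-362

The ordinary generating function has denominator 1 - 3z + 3z^2 - z^3.
Iterating the recurrence: a_0,…,a_{13} = 2, 4, 1, -7, -20, -38, -61, -89, -122, -160, -203, -251, -304, -362.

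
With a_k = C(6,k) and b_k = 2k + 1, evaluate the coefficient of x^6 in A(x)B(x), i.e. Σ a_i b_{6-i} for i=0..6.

This is [x^6] in the product of the two ordinary generating functions.
Σ = 1·13 + 6·11 + 15·9 + 20·7 + 15·5 + 6·3 + 1·1 = 448.

448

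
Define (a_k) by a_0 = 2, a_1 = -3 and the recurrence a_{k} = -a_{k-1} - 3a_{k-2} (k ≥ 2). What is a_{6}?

The ordinary generating function has denominator 1 + y + 3y^2.
Iterating the recurrence: a_0,…,a_{6} = 2, -3, -3, 12, -3, -33, 42.

42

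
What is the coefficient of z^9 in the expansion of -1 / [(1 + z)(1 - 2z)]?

-341

Partial fractions give a closed form: a_n = (-1/3)·(-1)^n + (-2/3)·2^n.
At n = 9: a_9 = -341.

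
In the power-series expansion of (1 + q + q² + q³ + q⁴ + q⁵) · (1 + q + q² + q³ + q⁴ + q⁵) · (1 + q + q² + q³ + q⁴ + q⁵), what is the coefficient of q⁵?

21

(1 + q + q² + q³ + q⁴ + q⁵) has coefficients 1,1,1,1,1,1 for degrees 0…5.
(1 + q + q² + q³ + q⁴ + q⁵) has coefficients 1,1,1,1,1,1 for degrees 0…5.
Finally multiplying by (1 + q + q² + q³ + q⁴ + q⁵), the product of all factors after the first has coefficients 1,2,3,4,5,6 for degrees 0…5.
[q⁵] = 1·6 + 1·5 + 1·4 + 1·3 + 1·2 + 1·1 = 21.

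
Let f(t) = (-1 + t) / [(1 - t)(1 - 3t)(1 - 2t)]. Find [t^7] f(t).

Partial fractions give a closed form: a_n = (-3)·3^n + (2)·2^n.
At n = 7: a_7 = -6305.

-6305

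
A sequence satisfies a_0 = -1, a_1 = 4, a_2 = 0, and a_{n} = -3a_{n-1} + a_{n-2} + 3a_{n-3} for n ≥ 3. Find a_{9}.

The ordinary generating function has denominator 1 + 3y - y^2 - 3y^3.
Iterating the recurrence: a_0,…,a_{9} = -1, 4, 0, 1, 9, -26, 90, -269, 819, -2456.

-2456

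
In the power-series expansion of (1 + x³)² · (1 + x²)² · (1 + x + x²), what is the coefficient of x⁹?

4

(1 + x³)² has coefficients 1,0,0,2,0,0,1 for degrees 0…6.
(1 + x²)² has coefficients 1,0,2,0,1,0,0,0,0,0 for degrees 0…9.
Finally multiplying by (1 + x + x²), the product of all factors after the first has coefficients 1,1,3,2,3,1,1,0,0,0 for degrees 0…9.
[x⁹] = 1·0 + 2·1 + 1·2 = 4.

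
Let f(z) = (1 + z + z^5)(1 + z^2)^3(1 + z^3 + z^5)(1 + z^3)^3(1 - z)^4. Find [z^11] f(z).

-79

(1 + z + z^5) has coefficients 1,1,0,0,0,1 for degrees 0…5.
(1 + z^2)^3 has coefficients 1,0,3,0,3,0,1,0,0,0,0,0 for degrees 0…11.
Multiplying by (1 + z^3 + z^5) gives running coefficients 1,0,3,1,3,4,1,6,0,4,0,1 for degrees 0…11.
Multiplying by (1 + z^3)^3 gives running coefficients 1,0,3,4,3,13,7,15,21,11,27,16 for degrees 0…11.
Finally multiplying by (1 - z)^4, the product of all factors after the first has coefficients 1,-4,9,-12,6,13,-40,57,-46,2,56,-95 for degrees 0…11.
[z^11] = 1·(-95) + 1·56 + 1·(-40) = -79.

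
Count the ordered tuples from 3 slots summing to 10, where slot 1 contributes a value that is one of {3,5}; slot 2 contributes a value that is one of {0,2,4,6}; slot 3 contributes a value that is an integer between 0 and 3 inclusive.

4

The generating function for the choices is (z^3 + z^5)·(1 + z^2 + z^4 + z^6)·(1 + z + z^2 + z^3); the count is [z^10].
(z^3 + z^5) has coefficients 0,0,0,1,0,1 for degrees 0…5.
(1 + z^2 + z^4 + z^6) has coefficients 1,0,1,0,1,0,1,0,0,0,0 for degrees 0…10.
Finally multiplying by (1 + z + z^2 + z^3), the product of all factors after the first has coefficients 1,1,2,2,2,2,2,2,1,1,0 for degrees 0…10.
[z^10] = 1·2 + 1·2 = 4.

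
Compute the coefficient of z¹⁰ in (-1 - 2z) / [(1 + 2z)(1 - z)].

Partial fractions give a closed form: a_n = (-1)·1^n.
At n = 10: a_10 = -1.

-1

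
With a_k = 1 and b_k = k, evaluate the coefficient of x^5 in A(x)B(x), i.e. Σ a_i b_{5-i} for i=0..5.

This is [x^5] in the product of the two ordinary generating functions.
Σ = 1·5 + 1·4 + 1·3 + 1·2 + 1·1 + 1·0 = 15.

15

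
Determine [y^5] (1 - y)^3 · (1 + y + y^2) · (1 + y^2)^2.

(1 - y)^3 has coefficients 1,-3,3,-1 for degrees 0…3.
(1 + y + y^2) has coefficients 1,1,1,0,0,0 for degrees 0…5.
Finally multiplying by (1 + y^2)^2, the product of all factors after the first has coefficients 1,1,3,2,3,1 for degrees 0…5.
[y^5] = 1·1 − 3·3 + 3·2 − 1·3 = -5.

-5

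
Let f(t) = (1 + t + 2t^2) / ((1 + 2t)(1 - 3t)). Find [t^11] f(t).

164518

The denominator gives the recurrence a_n = a_(n−1) + 6a_(n−2) for n ≥ 3; the numerator fixes a_0 = 1, a_1 = 2, a_2 = 10.
Iterating: 1, 2, 10, 22, 82, 214, 706, 1990, 6226, 18166, 55522, 164518, so a_11 = 164518.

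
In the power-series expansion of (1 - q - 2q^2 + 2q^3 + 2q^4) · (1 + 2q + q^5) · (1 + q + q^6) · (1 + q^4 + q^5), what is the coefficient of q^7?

(1 - q - 2q^2 + 2q^3 + 2q^4) has coefficients 1,-1,-2,2,2 for degrees 0…4.
(1 + 2q + q^5) has coefficients 1,2,0,0,0,1,0,0 for degrees 0…7.
Multiplying by (1 + q + q^6) gives running coefficients 1,3,2,0,0,1,2,2 for degrees 0…7.
Finally multiplying by (1 + q^4 + q^5), the product of all factors after the first has coefficients 1,3,2,0,1,5,7,4 for degrees 0…7.
[q^7] = 1·4 − 1·7 − 2·5 + 2·1 + 2·0 = -11.

-11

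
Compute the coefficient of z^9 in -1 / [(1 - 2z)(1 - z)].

The denominator gives the recurrence a_n = 3a_(n−1) − 2a_(n−2) for n ≥ 2; the numerator fixes a_0 = -1, a_1 = -3.
Iterating: -1, -3, -7, -15, -31, -63, -127, -255, -511, -1023, so a_9 = -1023.

-1023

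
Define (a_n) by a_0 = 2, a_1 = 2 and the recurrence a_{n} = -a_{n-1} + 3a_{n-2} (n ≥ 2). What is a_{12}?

3778

The ordinary generating function has denominator 1 + y - 3y^2.
Iterating the recurrence: a_0,…,a_{12} = 2, 2, 4, 2, 10, -4, 34, -46, 148, -286, 730, -1588, 3778.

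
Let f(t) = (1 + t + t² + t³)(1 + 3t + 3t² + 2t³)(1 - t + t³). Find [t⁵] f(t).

4

(1 + t + t² + t³) has coefficients 1,1,1,1 for degrees 0…3.
(1 + 3t + 3t² + 2t³) has coefficients 1,3,3,2,0,0 for degrees 0…5.
Finally multiplying by (1 - t + t³), the product of all factors after the first has coefficients 1,2,0,0,1,3 for degrees 0…5.
[t⁵] = 1·3 + 1·1 + 1·0 + 1·0 = 4.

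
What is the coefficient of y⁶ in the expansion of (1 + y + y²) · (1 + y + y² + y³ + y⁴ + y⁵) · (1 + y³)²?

(1 + y + y²) has coefficients 1,1,1 for degrees 0…2.
(1 + y + y² + y³ + y⁴ + y⁵) has coefficients 1,1,1,1,1,1,0 for degrees 0…6.
Finally multiplying by (1 + y³)², the product of all factors after the first has coefficients 1,1,1,3,3,3,3 for degrees 0…6.
[y⁶] = 1·3 + 1·3 + 1·3 = 9.

9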